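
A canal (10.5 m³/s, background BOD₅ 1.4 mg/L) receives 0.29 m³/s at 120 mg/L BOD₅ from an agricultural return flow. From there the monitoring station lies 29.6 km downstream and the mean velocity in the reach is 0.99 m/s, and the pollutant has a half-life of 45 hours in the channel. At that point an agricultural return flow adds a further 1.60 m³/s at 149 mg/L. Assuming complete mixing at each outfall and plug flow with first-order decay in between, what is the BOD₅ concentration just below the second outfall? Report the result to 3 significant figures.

22.8 mg/L

Mass balance: C = (10.50·1.400 + 0.2900·120.0) / 10.79 = 49.50/10.79 = 4.588 mg/L; combined flow 10.79 m³/s.
Travel time t = 29.6·1000 / 0.99 = 29900 s = 8.305 h.
Half-life 45 h → k = ln 2 / 45 = 0.01540 h⁻¹ = 0.3697 d⁻¹.
After decay, C = 4.588 × e^(−kt) = 4.588 × 0.8799 = 4.037 mg/L.
Second outfall: C = (10.79·4.037 + 1.600·149.0)/12.39 = 22.76 mg/L.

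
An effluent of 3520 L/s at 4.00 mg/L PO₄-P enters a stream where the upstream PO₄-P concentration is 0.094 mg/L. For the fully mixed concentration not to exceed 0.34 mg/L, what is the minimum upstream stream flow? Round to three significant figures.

Set C_mix = 0.34: (Q·0.09400 + 3520·4.000) / (Q + 3520) = 0.34
→ Q = 3520·(4.000 − 0.34)/(0.34 − 0.09400) = 52370 L/s.

52400 L/s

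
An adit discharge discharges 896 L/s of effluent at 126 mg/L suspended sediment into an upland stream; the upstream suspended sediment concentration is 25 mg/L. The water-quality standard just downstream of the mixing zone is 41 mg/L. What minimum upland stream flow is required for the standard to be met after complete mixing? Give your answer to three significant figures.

4760 L/s

Set C_mix = 41: (Q·25.00 + 896.0·126.0) / (Q + 896.0) = 41
→ Q = 896.0·(126.0 − 41)/(41 − 25.00) = 4760 L/s.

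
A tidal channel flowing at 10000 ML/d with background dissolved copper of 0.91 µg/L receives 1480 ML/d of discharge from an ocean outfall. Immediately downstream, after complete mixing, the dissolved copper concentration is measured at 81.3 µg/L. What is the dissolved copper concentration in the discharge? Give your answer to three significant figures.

Mass balance: 10000·0.9100 + 1480·Cₑ = 11480·81.30
→ Cₑ = (11480·81.30 − 10000·0.9100) / 1480 = 624.5 µg/L.

624 µg/L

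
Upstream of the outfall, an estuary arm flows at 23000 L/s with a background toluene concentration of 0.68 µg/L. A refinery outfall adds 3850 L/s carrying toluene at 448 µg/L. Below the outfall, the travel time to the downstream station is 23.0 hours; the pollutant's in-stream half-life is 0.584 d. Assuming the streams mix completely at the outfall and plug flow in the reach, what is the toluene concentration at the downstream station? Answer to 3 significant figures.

Mixed concentration C = ΣQC/ΣQ = (23000·0.6800 + 3850·448.0) / 26850 = 1740000/26850 = 64.82 µg/L.
Half-life 0.584 d → k = ln 2 / 0.584 = 1.187 d⁻¹.
First-order decay: C = 64.82·exp(−k·t) = 64.82·0.3206 = 20.78 µg/L.

20.8 µg/L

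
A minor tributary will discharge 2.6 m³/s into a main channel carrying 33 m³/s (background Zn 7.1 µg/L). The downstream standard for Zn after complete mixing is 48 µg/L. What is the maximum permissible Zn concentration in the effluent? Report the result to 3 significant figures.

At the limit, (Qr·Cr + Qe·Cₑ)/(Qr + Qe) = 48:
Cₑ = (35.60·48 − 33.00·7.100) / 2.600 = 567.1 µg/L.

567 µg/L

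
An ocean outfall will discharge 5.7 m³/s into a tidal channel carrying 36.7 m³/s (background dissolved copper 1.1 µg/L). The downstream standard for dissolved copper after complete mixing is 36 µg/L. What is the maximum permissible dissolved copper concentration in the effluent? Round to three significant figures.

261 µg/L

At the limit, (Qr·Cr + Qe·Cₑ)/(Qr + Qe) = 36:
Cₑ = (42.40·36 − 36.70·1.100) / 5.700 = 260.7 µg/L.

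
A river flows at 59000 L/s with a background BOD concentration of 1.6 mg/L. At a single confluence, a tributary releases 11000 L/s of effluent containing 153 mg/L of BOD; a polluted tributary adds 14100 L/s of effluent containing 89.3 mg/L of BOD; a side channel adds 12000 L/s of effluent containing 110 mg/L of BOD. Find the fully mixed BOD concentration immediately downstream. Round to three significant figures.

45.3 mg/L

Mixed concentration C = ΣQC/ΣQ = (59000·1.600 + 11000·153.0 + 14100·89.30 + 12000·110.0) / 96100 = 4357000/96100 = 45.33 mg/L.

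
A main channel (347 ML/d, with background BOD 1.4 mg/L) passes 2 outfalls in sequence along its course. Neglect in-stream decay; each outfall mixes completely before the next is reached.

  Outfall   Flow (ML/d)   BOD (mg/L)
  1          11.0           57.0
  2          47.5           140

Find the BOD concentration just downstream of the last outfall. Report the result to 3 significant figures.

19.1 mg/L

Below outfall 1: Q → 358.0 ML/d, C = (347.0·1.400 + 11.00·57.00)/358.0 = 3.108 mg/L.
Below outfall 2: Q → 405.5 ML/d, C = (358.0·3.108 + 47.50·140.0)/405.5 = 19.14 mg/L.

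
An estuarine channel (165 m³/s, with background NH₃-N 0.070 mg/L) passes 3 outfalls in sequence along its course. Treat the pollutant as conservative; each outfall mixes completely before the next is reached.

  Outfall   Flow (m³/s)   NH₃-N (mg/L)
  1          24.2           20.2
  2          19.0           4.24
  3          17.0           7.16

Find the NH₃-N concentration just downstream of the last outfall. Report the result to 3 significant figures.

Outfall 1: combined Q = 189.2 m³/s; C = (165.0·0.07000 + 24.20·20.20)/189.2 = 2.645 mg/L.
Outfall 2: combined Q = 208.2 m³/s; C = (189.2·2.645 + 19.00·4.240)/208.2 = 2.790 mg/L.
Outfall 3: combined Q = 225.2 m³/s; C = (208.2·2.790 + 17.00·7.160)/225.2 = 3.120 mg/L.

3.12 mg/L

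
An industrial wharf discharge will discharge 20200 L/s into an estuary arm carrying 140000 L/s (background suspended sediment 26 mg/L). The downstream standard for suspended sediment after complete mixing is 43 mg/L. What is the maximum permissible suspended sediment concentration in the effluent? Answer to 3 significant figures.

At the limit, (Qr·Cr + Qe·Cₑ)/(Qr + Qe) = 43:
Cₑ = (160200·43 − 140000·26.00) / 20200 = 160.8 mg/L.

161 mg/L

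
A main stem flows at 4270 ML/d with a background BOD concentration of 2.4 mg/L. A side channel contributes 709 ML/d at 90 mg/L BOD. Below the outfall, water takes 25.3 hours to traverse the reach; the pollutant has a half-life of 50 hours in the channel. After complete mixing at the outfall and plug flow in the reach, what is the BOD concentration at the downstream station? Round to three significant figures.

After mixing, C = (4270·2.400 + 709.0·90.00) / 4979 = 74060/4979 = 14.87 mg/L.
Half-life 50 h → k = ln 2 / 50 = 0.01386 h⁻¹ = 0.3327 d⁻¹.
Applying C = C₀e^(−kt): 14.87 × 0.7042 = 10.47 mg/L.

10.5 mg/L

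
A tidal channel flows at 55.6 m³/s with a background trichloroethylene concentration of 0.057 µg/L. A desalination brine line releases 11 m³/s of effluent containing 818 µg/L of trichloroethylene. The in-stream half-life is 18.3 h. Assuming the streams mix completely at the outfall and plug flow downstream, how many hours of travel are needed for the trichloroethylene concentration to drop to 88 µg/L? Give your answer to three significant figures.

After mixing, C = (55.60·0.05700 + 11.00·818.0) / 66.60 = 9001/66.60 = 135.2 µg/L.
Half-life 18.3 h → k = ln 2 / 18.3 = 0.03788 h⁻¹ = 0.9090 d⁻¹.
135.2·exp(−k·t) = 88 → t = ln(135.2/88)/k = 40780 s = 11.33 h.

11.3 h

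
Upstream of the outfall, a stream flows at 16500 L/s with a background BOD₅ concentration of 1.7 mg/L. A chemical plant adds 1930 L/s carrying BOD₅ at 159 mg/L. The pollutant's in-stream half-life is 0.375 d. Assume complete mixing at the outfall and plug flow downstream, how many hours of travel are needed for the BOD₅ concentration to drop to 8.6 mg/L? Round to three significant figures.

Flow-weighted average: C = (16500·1.700 + 1930·159.0) / 18430 = 334900/18430 = 18.17 mg/L.
Half-life 0.375 d → k = ln 2 / 0.375 = 1.848 d⁻¹.
18.17·exp(−k·t) = 8.6 → t = ln(18.17/8.6)/k = 34970 s = 9.714 h.

9.71 h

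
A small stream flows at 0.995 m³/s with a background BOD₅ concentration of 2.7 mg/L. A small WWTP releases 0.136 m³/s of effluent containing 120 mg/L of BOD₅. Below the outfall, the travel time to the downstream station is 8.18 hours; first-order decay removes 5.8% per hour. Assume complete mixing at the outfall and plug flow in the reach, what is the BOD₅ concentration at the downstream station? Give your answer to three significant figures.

10.3 mg/L

After mixing, C = (0.9950·2.700 + 0.1360·120.0) / 1.131 = 19.01/1.131 = 16.81 mg/L.
5.8%/h lost → k = −ln(1 − 0.058) = 0.05975 h⁻¹.
Decay over the reach: 16.81·exp(−kt) = 16.81·0.6134 = 10.31 mg/L.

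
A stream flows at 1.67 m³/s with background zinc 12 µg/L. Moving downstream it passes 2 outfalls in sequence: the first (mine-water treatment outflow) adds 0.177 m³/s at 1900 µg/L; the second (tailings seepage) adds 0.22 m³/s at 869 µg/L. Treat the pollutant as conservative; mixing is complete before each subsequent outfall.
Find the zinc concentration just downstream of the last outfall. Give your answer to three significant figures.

265 µg/L

Below outfall 1: Q → 1.847 m³/s, C = (1.670·12.00 + 0.1770·1900)/1.847 = 192.9 µg/L.
Below outfall 2: Q → 2.067 m³/s, C = (1.847·192.9 + 0.2200·869.0)/2.067 = 264.9 µg/L.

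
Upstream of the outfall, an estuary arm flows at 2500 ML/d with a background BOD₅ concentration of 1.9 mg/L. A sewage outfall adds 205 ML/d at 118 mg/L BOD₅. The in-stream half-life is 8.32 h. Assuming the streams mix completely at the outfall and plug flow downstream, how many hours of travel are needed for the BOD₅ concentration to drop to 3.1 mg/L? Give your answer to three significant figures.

14.9 h

Mixed concentration C = ΣQC/ΣQ = (2500·1.900 + 205.0·118.0) / 2705 = 28940/2705 = 10.70 mg/L.
Half-life 8.32 h → k = ln 2 / 8.32 = 0.08331 h⁻¹ = 1.999 d⁻¹.
10.70·exp(−k·t) = 3.1 → t = ln(10.70/3.1)/k = 53530 s = 14.87 h.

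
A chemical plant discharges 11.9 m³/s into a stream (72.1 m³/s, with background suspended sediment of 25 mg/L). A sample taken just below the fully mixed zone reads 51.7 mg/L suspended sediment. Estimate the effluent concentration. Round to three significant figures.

Mass balance: 72.10·25.00 + 11.90·Cₑ = 84.00·51.70
→ Cₑ = (84.00·51.70 − 72.10·25.00) / 11.90 = 213.5 mg/L.

213 mg/L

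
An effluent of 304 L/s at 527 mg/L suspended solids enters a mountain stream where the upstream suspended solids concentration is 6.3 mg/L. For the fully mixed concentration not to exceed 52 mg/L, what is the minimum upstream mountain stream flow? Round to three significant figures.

3160 L/s

Set C_mix = 52: (Q·6.300 + 304.0·527.0) / (Q + 304.0) = 52
→ Q = 304.0·(527.0 − 52)/(52 − 6.300) = 3160 L/s.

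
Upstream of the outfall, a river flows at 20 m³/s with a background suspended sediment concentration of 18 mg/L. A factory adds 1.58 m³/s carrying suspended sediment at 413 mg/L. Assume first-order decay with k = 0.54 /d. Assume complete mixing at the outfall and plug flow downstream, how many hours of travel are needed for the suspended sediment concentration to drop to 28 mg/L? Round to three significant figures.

After mixing, C = (20.00·18.00 + 1.580·413.0) / 21.58 = 1013/21.58 = 46.92 mg/L.
46.92·exp(−k·t) = 28 → t = ln(46.92/28)/k = 82600 s = 22.94 h.

22.9 h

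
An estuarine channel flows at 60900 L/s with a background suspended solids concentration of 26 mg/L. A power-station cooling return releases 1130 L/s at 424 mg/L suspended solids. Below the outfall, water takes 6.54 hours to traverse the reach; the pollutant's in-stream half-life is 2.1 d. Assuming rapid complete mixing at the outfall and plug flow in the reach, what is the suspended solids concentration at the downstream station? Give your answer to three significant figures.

30.4 mg/L

Mixed concentration C = ΣQC/ΣQ = (60900·26.00 + 1130·424.0) / 62030 = 2063000/62030 = 33.25 mg/L.
Half-life 2.1 d → k = ln 2 / 2.1 = 0.3301 d⁻¹.
First-order decay: C = 33.25·exp(−k·t) = 33.25·0.9140 = 30.39 mg/L.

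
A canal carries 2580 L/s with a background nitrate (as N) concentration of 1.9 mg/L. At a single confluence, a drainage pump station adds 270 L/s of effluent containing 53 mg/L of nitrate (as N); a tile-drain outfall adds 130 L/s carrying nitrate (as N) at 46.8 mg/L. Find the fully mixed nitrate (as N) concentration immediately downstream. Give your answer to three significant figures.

8.49 mg/L

Mass balance: C = (2580·1.900 + 270.0·53.00 + 130.0·46.80) / 2980 = 25300/2980 = 8.489 mg/L.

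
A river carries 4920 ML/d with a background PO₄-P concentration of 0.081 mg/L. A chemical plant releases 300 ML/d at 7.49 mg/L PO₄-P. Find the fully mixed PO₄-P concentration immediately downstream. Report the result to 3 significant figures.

Mixed concentration C = ΣQC/ΣQ = (4920·0.08100 + 300.0·7.490) / 5220 = 2646/5220 = 0.5068 mg/L.

0.507 mg/L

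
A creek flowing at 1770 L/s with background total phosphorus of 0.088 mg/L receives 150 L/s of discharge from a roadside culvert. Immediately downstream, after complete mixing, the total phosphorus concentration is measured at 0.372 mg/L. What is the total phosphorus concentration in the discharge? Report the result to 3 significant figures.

3.72 mg/L

Mass balance: 1770·0.08800 + 150.0·Cₑ = 1920·0.3720
→ Cₑ = (1920·0.3720 − 1770·0.08800) / 150.0 = 3.723 mg/L.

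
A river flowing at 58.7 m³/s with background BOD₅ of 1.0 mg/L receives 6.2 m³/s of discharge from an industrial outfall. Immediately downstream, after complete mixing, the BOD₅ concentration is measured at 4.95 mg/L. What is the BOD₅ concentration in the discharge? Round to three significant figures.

42.3 mg/L

Mass balance: 58.70·1.000 + 6.200·Cₑ = 64.90·4.950
→ Cₑ = (64.90·4.950 − 58.70·1.000) / 6.200 = 42.35 mg/L.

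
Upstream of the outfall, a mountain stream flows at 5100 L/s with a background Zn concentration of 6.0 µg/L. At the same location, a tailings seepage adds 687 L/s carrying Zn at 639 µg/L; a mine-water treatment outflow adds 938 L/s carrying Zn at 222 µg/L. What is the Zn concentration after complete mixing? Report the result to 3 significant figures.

Mixed concentration C = ΣQC/ΣQ = (5100·6.000 + 687.0·639.0 + 938.0·222.0) / 6725 = 677800/6725 = 100.8 µg/L.

101 µg/L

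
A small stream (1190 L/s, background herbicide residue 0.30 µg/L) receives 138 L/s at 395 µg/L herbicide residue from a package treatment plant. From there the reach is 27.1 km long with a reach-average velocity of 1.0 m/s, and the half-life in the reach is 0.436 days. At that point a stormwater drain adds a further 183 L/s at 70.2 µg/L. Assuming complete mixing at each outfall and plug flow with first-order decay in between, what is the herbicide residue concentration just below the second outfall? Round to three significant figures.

Mass balance: C = (1190·0.3000 + 138.0·395.0) / 1328 = 54870/1328 = 41.32 µg/L; combined flow 1328 L/s.
Travel time t = 27.1·1000 / 1.0 = 27100 s = 7.528 h.
Half-life 0.436 d → k = ln 2 / 0.436 = 1.590 d⁻¹.
Applying C = C₀e^(−kt): 41.32 × 0.6074 = 25.09 µg/L.
At the second outfall, C = (1328·25.09 + 183.0·70.20) / (1328 + 183.0) = 30.56 µg/L.

30.6 µg/L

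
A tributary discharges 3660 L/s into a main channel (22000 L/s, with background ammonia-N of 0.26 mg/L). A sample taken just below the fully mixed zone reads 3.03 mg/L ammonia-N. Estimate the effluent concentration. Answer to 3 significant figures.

Mass balance: 22000·0.2600 + 3660·Cₑ = 25660·3.030
→ Cₑ = (25660·3.030 − 22000·0.2600) / 3660 = 19.68 mg/L.

19.7 mg/L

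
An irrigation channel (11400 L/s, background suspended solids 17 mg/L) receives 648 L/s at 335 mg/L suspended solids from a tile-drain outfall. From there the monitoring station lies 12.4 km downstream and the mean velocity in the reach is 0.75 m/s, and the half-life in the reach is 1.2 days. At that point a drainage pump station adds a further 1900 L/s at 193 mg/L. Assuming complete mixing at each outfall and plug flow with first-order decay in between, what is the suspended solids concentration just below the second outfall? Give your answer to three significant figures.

52.7 mg/L

Mixed concentration C = ΣQC/ΣQ = (11400·17.00 + 648.0·335.0) / 12050 = 410900/12050 = 34.10 mg/L; combined flow 12050 L/s.
Travel time t = 12.4·1000 / 0.75 = 16530 s = 4.593 h.
Half-life 1.2 d → k = ln 2 / 1.2 = 0.5776 d⁻¹.
Decay over the reach: 34.10·exp(−kt) = 34.10·0.8954 = 30.53 mg/L.
At the second outfall, C = (12050·30.53 + 1900·193.0) / (12050 + 1900) = 52.67 mg/L.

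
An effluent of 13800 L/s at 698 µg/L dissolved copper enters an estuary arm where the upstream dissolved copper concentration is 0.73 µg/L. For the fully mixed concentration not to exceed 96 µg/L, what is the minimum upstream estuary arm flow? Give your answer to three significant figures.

87200 L/s

Set C_mix = 96: (Q·0.7300 + 13800·698.0) / (Q + 13800) = 96
→ Q = 13800·(698.0 − 96)/(96 − 0.7300) = 87200 L/s.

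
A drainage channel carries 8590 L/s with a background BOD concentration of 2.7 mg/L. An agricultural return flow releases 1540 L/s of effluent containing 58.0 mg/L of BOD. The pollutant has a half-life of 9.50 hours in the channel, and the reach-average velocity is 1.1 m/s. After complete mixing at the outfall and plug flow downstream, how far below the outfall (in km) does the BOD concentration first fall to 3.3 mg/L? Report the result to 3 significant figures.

65.9 km

Flow-weighted average: C = (8590·2.700 + 1540·58.00) / 10130 = 112500/10130 = 11.11 mg/L.
Half-life 9.50 h → k = ln 2 / 9.50 = 0.07296 h⁻¹ = 1.751 d⁻¹.
Set 11.11·exp(−k·t) = 3.3 → t = ln(11.11/3.3)/k = 59880 s = 16.63 h.
Distance = v·t = 1.1·59880 = 65870 m = 65.87 km.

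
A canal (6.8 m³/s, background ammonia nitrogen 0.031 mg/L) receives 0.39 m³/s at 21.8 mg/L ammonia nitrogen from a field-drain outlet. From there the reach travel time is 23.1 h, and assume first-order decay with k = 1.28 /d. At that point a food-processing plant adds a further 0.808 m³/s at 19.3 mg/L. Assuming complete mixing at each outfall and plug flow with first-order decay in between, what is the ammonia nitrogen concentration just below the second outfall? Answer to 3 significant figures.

Mixed concentration C = ΣQC/ΣQ = (6.800·0.03100 + 0.3900·21.80) / 7.190 = 8.713/7.190 = 1.212 mg/L; combined flow 7.190 m³/s.
Applying C = C₀e^(−kt): 1.212 × 0.2917 = 0.3535 mg/L.
Second outfall: C = (7.190·0.3535 + 0.8080·19.30)/7.998 = 2.268 mg/L.

2.27 mg/L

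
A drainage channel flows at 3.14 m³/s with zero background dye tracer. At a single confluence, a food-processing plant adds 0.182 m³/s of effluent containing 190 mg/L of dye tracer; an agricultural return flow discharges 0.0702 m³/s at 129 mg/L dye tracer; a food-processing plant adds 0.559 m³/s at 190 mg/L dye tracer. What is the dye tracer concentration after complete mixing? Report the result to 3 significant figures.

Mixed concentration C = ΣQC/ΣQ = (3.140·0 + 0.1820·190.0 + 0.07020·129.0 + 0.5590·190.0) / 3.951 = 149.8/3.951 = 37.92 mg/L.

37.9 mg/L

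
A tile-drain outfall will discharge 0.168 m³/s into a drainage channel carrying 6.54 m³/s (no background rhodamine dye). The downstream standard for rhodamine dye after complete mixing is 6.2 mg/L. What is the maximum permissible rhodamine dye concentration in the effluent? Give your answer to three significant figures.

At the limit, (Qr·Cr + Qe·Cₑ)/(Qr + Qe) = 6.2:
Cₑ = (6.708·6.2 − 6.540·0) / 0.1680 = 247.6 mg/L.

248 mg/L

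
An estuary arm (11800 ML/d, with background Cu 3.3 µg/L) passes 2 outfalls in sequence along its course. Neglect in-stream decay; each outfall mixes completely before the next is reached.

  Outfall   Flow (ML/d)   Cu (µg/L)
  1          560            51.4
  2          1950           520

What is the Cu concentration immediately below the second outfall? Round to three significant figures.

75.6 µg/L

After outfall 1: Q = 11800 + 560.0 = 12360 ML/d; C = (11800·3.300 + 560.0·51.40)/12360 = 5.479 µg/L.
After outfall 2: Q = 12360 + 1950 = 14310 ML/d; C = (12360·5.479 + 1950·520.0)/14310 = 75.59 µg/L.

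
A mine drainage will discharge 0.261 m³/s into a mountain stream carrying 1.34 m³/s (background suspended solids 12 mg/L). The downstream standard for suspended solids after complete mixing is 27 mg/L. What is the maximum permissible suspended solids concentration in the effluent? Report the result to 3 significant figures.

104 mg/L

At the limit, (Qr·Cr + Qe·Cₑ)/(Qr + Qe) = 27:
Cₑ = (1.601·27 − 1.340·12.00) / 0.2610 = 104.0 mg/L.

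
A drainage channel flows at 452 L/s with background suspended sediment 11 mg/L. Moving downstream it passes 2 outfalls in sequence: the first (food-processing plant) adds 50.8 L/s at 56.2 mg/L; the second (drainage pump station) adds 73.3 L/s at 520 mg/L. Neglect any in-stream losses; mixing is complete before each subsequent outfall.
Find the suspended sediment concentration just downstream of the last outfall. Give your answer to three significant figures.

Below outfall 1: Q → 502.8 L/s, C = (452.0·11.00 + 50.80·56.20)/502.8 = 15.57 mg/L.
Below outfall 2: Q → 576.1 L/s, C = (502.8·15.57 + 73.30·520.0)/576.1 = 79.75 mg/L.

79.7 mg/L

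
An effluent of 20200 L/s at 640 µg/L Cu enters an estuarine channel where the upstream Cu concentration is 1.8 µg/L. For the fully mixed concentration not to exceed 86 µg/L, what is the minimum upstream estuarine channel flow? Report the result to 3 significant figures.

Set C_mix = 86: (Q·1.800 + 20200·640.0) / (Q + 20200) = 86
→ Q = 20200·(640.0 − 86)/(86 − 1.800) = 132900 L/s.

133000 L/s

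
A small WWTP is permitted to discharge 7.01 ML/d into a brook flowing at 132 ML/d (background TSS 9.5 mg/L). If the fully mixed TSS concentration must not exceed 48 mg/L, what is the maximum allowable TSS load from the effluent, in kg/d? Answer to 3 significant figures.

5420 kg/d

Mass balance at the limit: 132.0·9.500 + 7.010·Cₑ = 139.0·48 → Cₑ = 773.0 mg/L.
7.010 ML/d = 0.08113 m³/s. Load = 0.08113 m³/s × 773.0 g/m³ × 86 400 s/d = 5418 kg/d.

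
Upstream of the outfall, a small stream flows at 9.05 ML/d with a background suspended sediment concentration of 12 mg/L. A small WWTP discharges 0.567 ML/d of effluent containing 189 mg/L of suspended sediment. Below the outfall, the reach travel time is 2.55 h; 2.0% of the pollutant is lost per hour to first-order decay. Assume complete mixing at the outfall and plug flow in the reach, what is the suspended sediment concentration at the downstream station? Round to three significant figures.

21.3 mg/L

Conservation of mass: C = (9.050·12.00 + 0.5670·189.0) / 9.617 = 215.8/9.617 = 22.44 mg/L.
2.0%/h lost → k = −ln(1 − 0.02) = 0.02020 h⁻¹.
After decay, C = 22.44 × e^(−kt) = 22.44 × 0.9498 = 21.31 mg/L.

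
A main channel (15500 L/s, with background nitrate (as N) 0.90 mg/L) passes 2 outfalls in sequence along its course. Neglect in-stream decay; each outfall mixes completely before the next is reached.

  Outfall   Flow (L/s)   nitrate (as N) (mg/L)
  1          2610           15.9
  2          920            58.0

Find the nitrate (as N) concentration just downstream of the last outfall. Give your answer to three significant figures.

After outfall 1: Q = 15500 + 2610 = 18110 L/s; C = (15500·0.9000 + 2610·15.90)/18110 = 3.062 mg/L.
After outfall 2: Q = 18110 + 920.0 = 19030 L/s; C = (18110·3.062 + 920.0·58.00)/19030 = 5.718 mg/L.

5.72 mg/L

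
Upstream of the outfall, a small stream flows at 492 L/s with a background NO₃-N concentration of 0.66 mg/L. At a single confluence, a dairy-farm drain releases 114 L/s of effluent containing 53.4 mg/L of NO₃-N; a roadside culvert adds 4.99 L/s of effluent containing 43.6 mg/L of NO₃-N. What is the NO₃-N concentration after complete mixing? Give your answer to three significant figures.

10.9 mg/L

Mass balance: C = (492.0·0.6600 + 114.0·53.40 + 4.990·43.60) / 611.0 = 6630/611.0 = 10.85 mg/L.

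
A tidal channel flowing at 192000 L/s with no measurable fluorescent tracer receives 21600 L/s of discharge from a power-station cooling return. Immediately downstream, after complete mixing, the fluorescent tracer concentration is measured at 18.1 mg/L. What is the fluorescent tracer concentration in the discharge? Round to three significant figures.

Mass balance: 192000·0 + 21600·Cₑ = 213600·18.10
→ Cₑ = (213600·18.10 − 192000·0) / 21600 = 179.0 mg/L.

179 mg/L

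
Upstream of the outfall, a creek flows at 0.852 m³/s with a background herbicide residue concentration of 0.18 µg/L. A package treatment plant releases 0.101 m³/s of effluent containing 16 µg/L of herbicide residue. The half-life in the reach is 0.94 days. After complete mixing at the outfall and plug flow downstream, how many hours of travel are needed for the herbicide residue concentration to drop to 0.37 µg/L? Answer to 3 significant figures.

Mass balance: C = (0.8520·0.1800 + 0.1010·16.00) / 0.9530 = 1.769/0.9530 = 1.857 µg/L.
Half-life 0.94 d → k = ln 2 / 0.94 = 0.7374 d⁻¹.
1.857·exp(−k·t) = 0.37 → t = ln(1.857/0.37)/k = 189000 s = 52.50 h.

52.5 h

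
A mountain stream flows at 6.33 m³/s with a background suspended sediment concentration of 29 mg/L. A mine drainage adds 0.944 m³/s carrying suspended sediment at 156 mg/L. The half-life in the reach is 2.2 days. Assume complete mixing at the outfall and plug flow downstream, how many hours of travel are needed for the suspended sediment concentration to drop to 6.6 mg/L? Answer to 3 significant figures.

Flow-weighted average: C = (6.330·29.00 + 0.9440·156.0) / 7.274 = 330.8/7.274 = 45.48 mg/L.
Half-life 2.2 d → k = ln 2 / 2.2 = 0.3151 d⁻¹.
45.48·exp(−k·t) = 6.6 → t = ln(45.48/6.6)/k = 529300 s = 147.0 h.

147 h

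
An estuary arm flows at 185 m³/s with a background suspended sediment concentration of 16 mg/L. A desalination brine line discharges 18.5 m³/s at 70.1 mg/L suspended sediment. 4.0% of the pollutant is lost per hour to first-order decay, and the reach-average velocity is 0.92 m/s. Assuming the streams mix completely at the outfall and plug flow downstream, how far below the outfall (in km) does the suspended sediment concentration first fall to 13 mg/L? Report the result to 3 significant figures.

After mixing, C = (185.0·16.00 + 18.50·70.10) / 203.5 = 4257/203.5 = 20.92 mg/L.
4.0%/h lost → k = −ln(1 − 0.04) = 0.04082 h⁻¹.
Set 20.92·exp(−k·t) = 13 → t = ln(20.92/13)/k = 41950 s = 11.65 h.
Distance = v·t = 0.92·41950 = 38590 m = 38.59 km.

38.6 km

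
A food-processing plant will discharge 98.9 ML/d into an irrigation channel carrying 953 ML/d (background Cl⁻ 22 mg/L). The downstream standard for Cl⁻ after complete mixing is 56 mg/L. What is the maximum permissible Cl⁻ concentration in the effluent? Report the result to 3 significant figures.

At the limit, (Qr·Cr + Qe·Cₑ)/(Qr + Qe) = 56:
Cₑ = (1052·56 − 953.0·22.00) / 98.90 = 383.6 mg/L.

384 mg/L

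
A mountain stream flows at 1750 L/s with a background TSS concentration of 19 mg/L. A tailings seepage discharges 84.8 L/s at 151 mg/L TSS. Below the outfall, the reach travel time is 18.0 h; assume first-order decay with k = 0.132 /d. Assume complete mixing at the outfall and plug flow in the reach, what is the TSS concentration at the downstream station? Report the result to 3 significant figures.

After mixing, C = (1750·19.00 + 84.80·151.0) / 1835 = 46050/1835 = 25.10 mg/L.
After decay, C = 25.10 × e^(−kt) = 25.10 × 0.9057 = 22.73 mg/L.

22.7 mg/L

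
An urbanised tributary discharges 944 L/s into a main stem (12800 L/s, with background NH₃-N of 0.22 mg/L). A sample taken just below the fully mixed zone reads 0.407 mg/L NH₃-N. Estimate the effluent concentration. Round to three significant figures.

Mass balance: 12800·0.2200 + 944.0·Cₑ = 13740·0.4070
→ Cₑ = (13740·0.4070 − 12800·0.2200) / 944.0 = 2.943 mg/L.

2.94 mg/L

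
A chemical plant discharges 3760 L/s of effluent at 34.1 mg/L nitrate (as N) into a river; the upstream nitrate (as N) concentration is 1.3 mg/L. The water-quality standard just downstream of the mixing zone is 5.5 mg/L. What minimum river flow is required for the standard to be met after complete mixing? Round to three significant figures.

Set C_mix = 5.5: (Q·1.300 + 3760·34.10) / (Q + 3760) = 5.5
→ Q = 3760·(34.10 − 5.5)/(5.5 − 1.300) = 25600 L/s.

25600 L/s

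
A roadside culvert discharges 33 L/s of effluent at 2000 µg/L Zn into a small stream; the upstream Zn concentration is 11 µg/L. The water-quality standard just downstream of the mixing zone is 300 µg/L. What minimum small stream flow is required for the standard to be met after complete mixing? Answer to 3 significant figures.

194 L/s

Set C_mix = 300: (Q·11.00 + 33.00·2000) / (Q + 33.00) = 300
→ Q = 33.00·(2000 − 300)/(300 − 11.00) = 194.1 L/s.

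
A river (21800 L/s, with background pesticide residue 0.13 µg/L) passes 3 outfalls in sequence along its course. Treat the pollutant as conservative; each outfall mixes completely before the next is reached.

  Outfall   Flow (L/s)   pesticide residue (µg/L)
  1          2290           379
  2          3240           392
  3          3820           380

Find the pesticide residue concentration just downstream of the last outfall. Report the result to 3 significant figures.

115 µg/L

Below outfall 1: Q → 24090 L/s, C = (21800·0.1300 + 2290·379.0)/24090 = 36.15 µg/L.
Below outfall 2: Q → 27330 L/s, C = (24090·36.15 + 3240·392.0)/27330 = 78.33 µg/L.
Below outfall 3: Q → 31150 L/s, C = (27330·78.33 + 3820·380.0)/31150 = 115.3 µg/L.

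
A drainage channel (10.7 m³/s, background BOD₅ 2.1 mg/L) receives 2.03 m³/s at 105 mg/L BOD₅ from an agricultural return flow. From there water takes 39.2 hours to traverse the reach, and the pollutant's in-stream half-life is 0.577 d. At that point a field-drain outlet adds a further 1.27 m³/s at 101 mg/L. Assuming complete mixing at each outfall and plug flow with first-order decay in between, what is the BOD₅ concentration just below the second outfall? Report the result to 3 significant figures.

11.5 mg/L

Mass balance: C = (10.70·2.100 + 2.030·105.0) / 12.73 = 235.6/12.73 = 18.51 mg/L; combined flow 12.73 m³/s.
Half-life 0.577 d → k = ln 2 / 0.577 = 1.201 d⁻¹.
Applying C = C₀e^(−kt): 18.51 × 0.1406 = 2.602 mg/L.
At the second outfall, C = (12.73·2.602 + 1.270·101.0) / (12.73 + 1.270) = 11.53 mg/L.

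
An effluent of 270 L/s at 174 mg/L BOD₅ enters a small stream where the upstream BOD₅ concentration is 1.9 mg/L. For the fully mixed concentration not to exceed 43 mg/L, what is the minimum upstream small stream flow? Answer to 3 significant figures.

Set C_mix = 43: (Q·1.900 + 270.0·174.0) / (Q + 270.0) = 43
→ Q = 270.0·(174.0 − 43)/(43 − 1.900) = 860.6 L/s.

861 L/s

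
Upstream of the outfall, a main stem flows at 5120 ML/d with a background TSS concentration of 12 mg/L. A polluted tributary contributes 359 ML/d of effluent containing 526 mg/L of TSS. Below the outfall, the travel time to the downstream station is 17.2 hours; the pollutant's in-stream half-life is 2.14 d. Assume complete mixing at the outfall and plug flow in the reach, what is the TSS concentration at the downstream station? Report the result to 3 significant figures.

Mixed concentration C = ΣQC/ΣQ = (5120·12.00 + 359.0·526.0) / 5479 = 250300/5479 = 45.68 mg/L.
Half-life 2.14 d → k = ln 2 / 2.14 = 0.3239 d⁻¹.
Applying C = C₀e^(−kt): 45.68 × 0.7928 = 36.22 mg/L.

36.2 mg/L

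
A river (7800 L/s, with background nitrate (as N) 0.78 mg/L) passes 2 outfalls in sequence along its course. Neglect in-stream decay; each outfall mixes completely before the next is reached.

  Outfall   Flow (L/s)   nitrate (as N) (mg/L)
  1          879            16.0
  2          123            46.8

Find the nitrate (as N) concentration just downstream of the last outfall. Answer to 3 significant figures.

2.94 mg/L

Below outfall 1: Q → 8679 L/s, C = (7800·0.7800 + 879.0·16.00)/8679 = 2.321 mg/L.
Below outfall 2: Q → 8802 L/s, C = (8679·2.321 + 123.0·46.80)/8802 = 2.943 mg/L.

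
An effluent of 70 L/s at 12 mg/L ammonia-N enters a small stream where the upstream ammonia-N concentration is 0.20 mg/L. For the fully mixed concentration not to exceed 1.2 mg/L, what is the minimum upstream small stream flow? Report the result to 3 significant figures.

Set C_mix = 1.2: (Q·0.2000 + 70.00·12.00) / (Q + 70.00) = 1.2
→ Q = 70.00·(12.00 − 1.2)/(1.2 − 0.2000) = 756.0 L/s.

756 L/s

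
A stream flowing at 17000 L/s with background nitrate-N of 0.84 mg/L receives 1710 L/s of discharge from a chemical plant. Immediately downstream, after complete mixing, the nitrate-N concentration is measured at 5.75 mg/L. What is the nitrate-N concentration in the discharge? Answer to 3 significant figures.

Mass balance: 17000·0.8400 + 1710·Cₑ = 18710·5.750
→ Cₑ = (18710·5.750 − 17000·0.8400) / 1710 = 54.56 mg/L.

54.6 mg/L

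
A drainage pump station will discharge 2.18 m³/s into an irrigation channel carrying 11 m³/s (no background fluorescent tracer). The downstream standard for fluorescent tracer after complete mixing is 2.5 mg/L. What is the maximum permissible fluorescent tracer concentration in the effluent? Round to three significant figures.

15.1 mg/L

At the limit, (Qr·Cr + Qe·Cₑ)/(Qr + Qe) = 2.5:
Cₑ = (13.18·2.5 − 11.00·0) / 2.180 = 15.11 mg/L.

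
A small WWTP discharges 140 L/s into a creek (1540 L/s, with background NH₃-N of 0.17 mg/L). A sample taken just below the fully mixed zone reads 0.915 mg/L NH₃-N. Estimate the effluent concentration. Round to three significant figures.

Mass balance: 1540·0.1700 + 140.0·Cₑ = 1680·0.9150
→ Cₑ = (1680·0.9150 − 1540·0.1700) / 140.0 = 9.110 mg/L.

9.11 mg/L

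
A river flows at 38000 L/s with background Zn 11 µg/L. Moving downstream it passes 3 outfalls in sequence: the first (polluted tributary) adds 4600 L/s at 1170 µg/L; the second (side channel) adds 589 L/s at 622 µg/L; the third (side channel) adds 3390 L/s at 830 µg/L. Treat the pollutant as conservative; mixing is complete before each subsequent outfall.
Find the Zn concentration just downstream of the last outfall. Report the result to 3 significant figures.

Below outfall 1: Q → 42600 L/s, C = (38000·11.00 + 4600·1170)/42600 = 136.2 µg/L.
Below outfall 2: Q → 43190 L/s, C = (42600·136.2 + 589.0·622.0)/43190 = 142.8 µg/L.
Below outfall 3: Q → 46580 L/s, C = (43190·142.8 + 3390·830.0)/46580 = 192.8 µg/L.

193 µg/L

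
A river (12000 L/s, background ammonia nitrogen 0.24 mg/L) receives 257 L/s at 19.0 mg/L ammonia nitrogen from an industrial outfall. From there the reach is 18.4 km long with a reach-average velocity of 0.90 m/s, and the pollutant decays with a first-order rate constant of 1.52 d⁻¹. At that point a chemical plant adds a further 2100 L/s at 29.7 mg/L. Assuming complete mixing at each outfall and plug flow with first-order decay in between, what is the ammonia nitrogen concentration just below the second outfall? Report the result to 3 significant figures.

4.72 mg/L

Flow-weighted average: C = (12000·0.2400 + 257.0·19.00) / 12260 = 7763/12260 = 0.6334 mg/L; combined flow 12260 L/s.
Travel time t = 18.4·1000 / 0.90 = 20440 s = 5.679 h.
First-order decay: C = 0.6334·exp(−k·t) = 0.6334·0.6979 = 0.4420 mg/L.
At the second outfall, C = (12260·0.4420 + 2100·29.70) / (12260 + 2100) = 4.722 mg/L.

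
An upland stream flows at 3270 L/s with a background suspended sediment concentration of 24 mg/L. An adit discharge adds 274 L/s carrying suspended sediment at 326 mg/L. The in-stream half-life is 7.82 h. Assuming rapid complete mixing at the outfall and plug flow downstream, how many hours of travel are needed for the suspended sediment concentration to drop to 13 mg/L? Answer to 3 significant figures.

14.6 h

Flow-weighted average: C = (3270·24.00 + 274.0·326.0) / 3544 = 167800/3544 = 47.35 mg/L.
Half-life 7.82 h → k = ln 2 / 7.82 = 0.08864 h⁻¹ = 2.127 d⁻¹.
47.35·exp(−k·t) = 13 → t = ln(47.35/13)/k = 52500 s = 14.58 h.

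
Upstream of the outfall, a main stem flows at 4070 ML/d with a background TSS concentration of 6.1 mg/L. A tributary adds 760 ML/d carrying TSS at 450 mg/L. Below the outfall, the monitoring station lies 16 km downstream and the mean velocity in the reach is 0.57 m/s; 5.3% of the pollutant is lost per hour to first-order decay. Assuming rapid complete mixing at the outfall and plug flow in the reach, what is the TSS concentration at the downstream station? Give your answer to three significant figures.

49.7 mg/L

Flow-weighted average: C = (4070·6.100 + 760.0·450.0) / 4830 = 366800/4830 = 75.95 mg/L.
Travel time t = 16·1000 / 0.57 = 28070 s = 7.797 h.
5.3%/h lost → k = −ln(1 − 0.053) = 0.05446 h⁻¹.
Decay over the reach: 75.95·exp(−kt) = 75.95·0.6540 = 49.67 mg/L.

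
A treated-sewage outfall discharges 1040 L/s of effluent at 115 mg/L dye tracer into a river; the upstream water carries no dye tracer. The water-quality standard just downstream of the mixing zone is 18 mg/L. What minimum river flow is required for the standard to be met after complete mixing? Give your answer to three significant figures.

Set C_mix = 18: (Q·0 + 1040·115.0) / (Q + 1040) = 18
→ Q = 1040·(115.0 − 18)/(18 − 0) = 5604 L/s.

5600 L/s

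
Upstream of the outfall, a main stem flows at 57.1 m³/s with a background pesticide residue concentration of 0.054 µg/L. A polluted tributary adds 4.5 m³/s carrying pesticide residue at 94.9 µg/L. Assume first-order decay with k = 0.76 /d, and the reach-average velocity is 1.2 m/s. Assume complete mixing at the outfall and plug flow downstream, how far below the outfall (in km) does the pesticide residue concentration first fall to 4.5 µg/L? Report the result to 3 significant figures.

59.9 km

Flow-weighted average: C = (57.10·0.05400 + 4.500·94.90) / 61.60 = 430.1/61.60 = 6.983 µg/L.
Set 6.983·exp(−k·t) = 4.5 → t = ln(6.983/4.5)/k = 49950 s = 13.87 h.
Distance = v·t = 1.2·49950 = 59940 m = 59.94 km.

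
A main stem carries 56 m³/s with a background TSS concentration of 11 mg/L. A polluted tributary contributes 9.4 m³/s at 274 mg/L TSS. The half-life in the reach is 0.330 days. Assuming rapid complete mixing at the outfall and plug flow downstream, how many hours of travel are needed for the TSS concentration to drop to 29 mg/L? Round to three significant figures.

Mixed concentration C = ΣQC/ΣQ = (56.00·11.00 + 9.400·274.0) / 65.40 = 3192/65.40 = 48.80 mg/L.
Half-life 0.330 d → k = ln 2 / 0.330 = 2.100 d⁻¹.
48.80·exp(−k·t) = 29 → t = ln(48.80/29)/k = 21410 s = 5.947 h.

5.95 h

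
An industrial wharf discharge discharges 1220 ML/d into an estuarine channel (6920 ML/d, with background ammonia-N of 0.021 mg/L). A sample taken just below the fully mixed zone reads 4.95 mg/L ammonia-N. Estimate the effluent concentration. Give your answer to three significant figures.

Mass balance: 6920·0.02100 + 1220·Cₑ = 8140·4.950
→ Cₑ = (8140·4.950 − 6920·0.02100) / 1220 = 32.91 mg/L.

32.9 mg/L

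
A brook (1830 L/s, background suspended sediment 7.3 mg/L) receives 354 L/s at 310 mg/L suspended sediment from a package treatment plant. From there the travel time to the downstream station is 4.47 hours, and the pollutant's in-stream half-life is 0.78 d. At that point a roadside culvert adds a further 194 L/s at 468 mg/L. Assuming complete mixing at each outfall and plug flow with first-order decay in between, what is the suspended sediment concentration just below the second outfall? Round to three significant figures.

82.0 mg/L

Mass balance: C = (1830·7.300 + 354.0·310.0) / 2184 = 123100/2184 = 56.36 mg/L; combined flow 2184 L/s.
Half-life 0.78 d → k = ln 2 / 0.78 = 0.8887 d⁻¹.
Applying C = C₀e^(−kt): 56.36 × 0.8475 = 47.77 mg/L.
At the second outfall, C = (2184·47.77 + 194.0·468.0) / (2184 + 194.0) = 82.05 mg/L.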